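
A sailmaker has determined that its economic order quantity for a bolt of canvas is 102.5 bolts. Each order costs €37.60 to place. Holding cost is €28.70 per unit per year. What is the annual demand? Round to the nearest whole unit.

D ≈ 4,010 bolts per year

Invert the EOQ relation Q*² = 2DS/H.
From Q* = √(2DS/H): D = Q*²H / (2S) = 102.5² × 28.7 / (2 × 37.6) = 4009.699.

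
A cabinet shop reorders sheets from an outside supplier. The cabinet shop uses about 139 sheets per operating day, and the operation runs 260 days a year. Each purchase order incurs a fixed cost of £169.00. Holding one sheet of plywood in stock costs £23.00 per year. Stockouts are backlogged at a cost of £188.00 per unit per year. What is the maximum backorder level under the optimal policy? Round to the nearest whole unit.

S* ≈ 84 sheets

Annual demand D = 139 × 260 = 36,140.
With planned backorders, Q* = √(2DS/H) · √((H+B)/B).
√(2DS/H) = √(2 × 36,140 × 169 / 23) = 728.767.
√((H+B)/B) = √((23+188)/188) = 1.0594.
Q* ≈ 772.060.
S* = Q* · H/(H+B) = 772.060 × 23/211 ≈ 84.158.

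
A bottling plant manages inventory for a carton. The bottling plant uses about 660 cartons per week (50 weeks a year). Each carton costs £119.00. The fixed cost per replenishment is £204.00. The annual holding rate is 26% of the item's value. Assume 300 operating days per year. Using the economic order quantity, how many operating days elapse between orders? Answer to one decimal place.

T ≈ 6.0 days

Annual demand D = 660 × 50 = 33,000.
Holding cost H = 0.26 × £119.00 = £30.9400 per unit per year.
EOQ = √(2DS/H) = √(2 × 33,000 × 204 / 30.94) ≈ 659.67.
Cycle time = Q*/D × 300 = 659.67 / 33,000 × 300 ≈ 5.997 days.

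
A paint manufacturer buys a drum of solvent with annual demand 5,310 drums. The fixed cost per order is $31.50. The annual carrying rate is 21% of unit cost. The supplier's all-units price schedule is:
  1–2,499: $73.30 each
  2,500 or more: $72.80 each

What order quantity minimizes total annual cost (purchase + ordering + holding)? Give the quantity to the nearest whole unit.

Holding cost per unit per year at price C is H = 0.21·C.
For each price level, check whether its EOQ is feasible; otherwise the best quantity at that price is the breakpoint.
EOQ at $73.30 = 147.4 (feasible in tier 1): TC = 5,310×$73.30 + (5,310/147.4)×31.5 + (147.4/2)×0.21×$73.30 = $391,492.23.
EOQ at $72.80 = 147.9 < 2500, so use break Q=2500: TC = 5,310×$72.80 + (5,310/2500.0)×31.5 + (2500.0/2)×0.21×$72.80 = $405,744.91.
Lowest total cost is $391,492.23 at Q = 147.4.

Q* ≈ 147 drums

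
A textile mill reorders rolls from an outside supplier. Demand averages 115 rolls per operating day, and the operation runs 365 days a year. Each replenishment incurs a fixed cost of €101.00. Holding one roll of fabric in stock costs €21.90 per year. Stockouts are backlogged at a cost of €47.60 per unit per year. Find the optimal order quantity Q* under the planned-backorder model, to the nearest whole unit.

Annual demand D = 115 × 365 = 41,975.
With planned backorders, Q* = √(2DS/H) · √((H+B)/B).
√(2DS/H) = √(2 × 41,975 × 101 / 21.9) = 622.227.
√((H+B)/B) = √((21.9+47.6)/47.6) = 1.2083.
Q* ≈ 751.862.

Q* ≈ 752 rolls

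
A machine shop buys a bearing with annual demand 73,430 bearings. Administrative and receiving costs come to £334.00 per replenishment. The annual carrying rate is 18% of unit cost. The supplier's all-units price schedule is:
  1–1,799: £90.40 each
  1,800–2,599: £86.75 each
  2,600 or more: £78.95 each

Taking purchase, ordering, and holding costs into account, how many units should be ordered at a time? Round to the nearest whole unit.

Holding cost per unit per year at price C is H = 0.18·C.
Candidates are each tier's EOQ (if it falls in that tier) and each price-break quantity.
EOQ at £90.40 = 1736.2 (feasible in tier 1): TC = 73,430×£90.40 + (73,430/1736.2)×334 + (1736.2/2)×0.18×£90.40 = £6,666,323.76.
EOQ at £86.75 = 1772.4 < 1800, so use break Q=1800: TC = 73,430×£86.75 + (73,430/1800.0)×334 + (1800.0/2)×0.18×£86.75 = £6,397,731.34.
EOQ at £78.95 = 1857.9 < 2600, so use break Q=2600: TC = 73,430×£78.95 + (73,430/2600.0)×334 + (2600.0/2)×0.18×£78.95 = £5,825,205.73.
Lowest total cost is £5,825,205.73 at Q = 2600.0.

Q* ≈ 2,600 bearings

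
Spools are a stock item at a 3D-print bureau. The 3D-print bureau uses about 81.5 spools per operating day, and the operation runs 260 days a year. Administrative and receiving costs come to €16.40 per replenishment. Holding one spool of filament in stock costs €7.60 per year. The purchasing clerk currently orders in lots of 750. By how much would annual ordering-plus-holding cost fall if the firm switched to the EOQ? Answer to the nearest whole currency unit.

Annual demand D = 81.5 × 260 = 21,190.
EOQ = √(2DS/H) = √(2 × 21,190 × 16.4 / 7.6) ≈ 302.41.
Cost at Q* = (D/Q*)S + (Q*/2)H = √(2DSH) ≈ €2,298.31.
Cost at Q = 750: (21,190/750)×16.4 + (750/2)×7.6 = €463.35 + €2,850.00 = €3,313.35.
Excess = €3,313.35 − €2,298.31 = €1,015.04.

Extra cost ≈ €1,015 per year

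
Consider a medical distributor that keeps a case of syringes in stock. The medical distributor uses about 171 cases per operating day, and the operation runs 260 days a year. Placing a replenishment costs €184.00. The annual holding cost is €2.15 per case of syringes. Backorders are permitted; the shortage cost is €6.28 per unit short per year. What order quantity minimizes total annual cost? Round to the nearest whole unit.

Q* ≈ 3,196 cases

Annual demand D = 171 × 260 = 44,460.
With planned backorders, Q* = √(2DS/H) · √((H+B)/B).
√(2DS/H) = √(2 × 44,460 × 184 / 2.15) = 2758.604.
√((H+B)/B) = √((2.15+6.28)/6.28) = 1.1586.
Q* ≈ 3196.122.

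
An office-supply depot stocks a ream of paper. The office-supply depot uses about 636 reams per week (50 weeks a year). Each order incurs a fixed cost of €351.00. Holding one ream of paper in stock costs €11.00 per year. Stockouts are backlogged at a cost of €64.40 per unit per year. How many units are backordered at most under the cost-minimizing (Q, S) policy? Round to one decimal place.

S* ≈ 224.9 reams

Annual demand D = 636 × 50 = 31,800.
With planned backorders, Q* = √(2DS/H) · √((H+B)/B).
√(2DS/H) = √(2 × 31,800 × 351 / 11) = 1424.576.
√((H+B)/B) = √((11+64.4)/64.4) = 1.0820.
Q* ≈ 1541.447.
S* = Q* · H/(H+B) = 1541.447 × 11/75.4 ≈ 224.879.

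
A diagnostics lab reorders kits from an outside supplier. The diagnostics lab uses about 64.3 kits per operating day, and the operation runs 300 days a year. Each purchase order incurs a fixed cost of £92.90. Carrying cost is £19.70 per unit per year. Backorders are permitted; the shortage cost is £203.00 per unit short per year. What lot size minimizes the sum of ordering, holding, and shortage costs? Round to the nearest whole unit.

Annual demand D = 64.3 × 300 = 19,290.
With planned backorders, Q* = √(2DS/H) · √((H+B)/B).
√(2DS/H) = √(2 × 19,290 × 92.9 / 19.7) = 426.536.
√((H+B)/B) = √((19.7+203)/203) = 1.0474.
Q* ≈ 446.753.

Q* ≈ 447 kits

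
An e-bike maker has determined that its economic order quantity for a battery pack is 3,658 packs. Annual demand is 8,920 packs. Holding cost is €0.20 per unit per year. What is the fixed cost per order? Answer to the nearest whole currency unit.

S ≈ €150

Squaring Q* = √(2DS/H) gives Q*² = 2DS/H.
From Q* = √(2DS/H): S = Q*²H / (2D) = 3,658² × 0.2 / (2 × 8,920) = 150.0108.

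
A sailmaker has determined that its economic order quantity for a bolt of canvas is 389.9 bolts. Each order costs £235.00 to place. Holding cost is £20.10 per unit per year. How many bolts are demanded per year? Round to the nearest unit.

D ≈ 6,501 bolts per year

Squaring Q* = √(2DS/H) gives Q*² = 2DS/H.
From Q* = √(2DS/H): D = Q*²H / (2S) = 389.9² × 20.1 / (2 × 235) = 6501.367.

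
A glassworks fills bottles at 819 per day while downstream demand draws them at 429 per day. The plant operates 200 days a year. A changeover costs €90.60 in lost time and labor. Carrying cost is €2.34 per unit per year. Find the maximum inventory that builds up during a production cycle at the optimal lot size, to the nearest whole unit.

I_max ≈ 1,779 bottles

Annual demand D = 429 × 200 = 85,800.
Production build-up factor (1 − d/p) = 1 − 429/819 = 0.4762.
Q* = √(2DS / (H(1 − d/p))) = √(2 × 85,800 × 90.6 / (2.34 × 0.4762)).
= √(15,546,960 / 1.1143) ≈ 3735.291.
Maximum inventory = Q*(1 − d/p) = 3735.291 × 0.4762 ≈ 1778.710.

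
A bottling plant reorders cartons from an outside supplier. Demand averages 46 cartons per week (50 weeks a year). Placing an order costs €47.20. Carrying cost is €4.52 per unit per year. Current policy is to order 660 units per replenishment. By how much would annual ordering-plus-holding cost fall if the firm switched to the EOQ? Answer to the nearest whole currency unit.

Annual demand D = 46 × 50 = 2,300.
EOQ = √(2DS/H) = √(2 × 2,300 × 47.2 / 4.52) ≈ 219.17.
Cost at Q* = (D/Q*)S + (Q*/2)H = √(2DSH) ≈ €990.65.
Cost at Q = 660: (2,300/660)×47.2 + (660/2)×4.52 = €164.48 + €1,491.60 = €1,656.08.
Excess = €1,656.08 − €990.65 = €665.44.

Extra cost ≈ €665 per year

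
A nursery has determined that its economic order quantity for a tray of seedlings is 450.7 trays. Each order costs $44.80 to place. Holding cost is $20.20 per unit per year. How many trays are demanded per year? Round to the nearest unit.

D ≈ 45,795 trays per year

Invert the EOQ relation Q*² = 2DS/H.
From Q* = √(2DS/H): D = Q*²H / (2S) = 450.7² × 20.2 / (2 × 44.8) = 45795.044.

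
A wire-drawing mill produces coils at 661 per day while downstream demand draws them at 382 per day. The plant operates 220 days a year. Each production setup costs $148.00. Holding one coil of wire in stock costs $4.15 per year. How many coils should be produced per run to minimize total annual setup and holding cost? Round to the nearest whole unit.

Annual demand D = 382 × 220 = 84,040.
Production build-up factor (1 − d/p) = 1 − 382/661 = 0.4221.
Q* = √(2DS / (H(1 − d/p))) = √(2 × 84,040 × 148 / (4.15 × 0.4221)).
= √(24,875,840 / 1.7517) ≈ 3768.456.

Q* ≈ 3,768 coils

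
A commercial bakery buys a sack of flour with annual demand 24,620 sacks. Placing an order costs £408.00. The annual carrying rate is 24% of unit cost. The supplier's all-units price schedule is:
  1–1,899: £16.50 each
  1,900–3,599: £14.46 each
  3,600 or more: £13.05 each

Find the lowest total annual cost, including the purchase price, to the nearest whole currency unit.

Holding cost per unit per year at price C is H = 0.24·C.
Evaluate total cost at each tier's feasible EOQ or, if the EOQ is below the tier, at the tier's minimum quantity.
Tier 1 (£16.50): EOQ = 2252.4 exceeds tier's upper bound 1899, so this tier is dominated.
EOQ at £14.46 = 2406.0 (feasible in tier 2): TC = 24,620×£14.46 + (24,620/2406.0)×408 + (2406.0/2)×0.24×£14.46 = £364,355.05.
EOQ at £13.05 = 2532.7 < 3600, so use break Q=3600: TC = 24,620×£13.05 + (24,620/3600.0)×408 + (3600.0/2)×0.24×£13.05 = £329,718.87.
Lowest total cost among the candidates is at Q = 3600.0.

TC* ≈ £329,719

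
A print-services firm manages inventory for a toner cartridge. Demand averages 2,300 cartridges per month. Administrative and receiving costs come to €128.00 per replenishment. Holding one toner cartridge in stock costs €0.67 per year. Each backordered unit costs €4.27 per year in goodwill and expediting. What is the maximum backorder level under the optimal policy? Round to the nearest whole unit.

Annual demand D = 2,300 × 12 = 27,600.
With planned backorders, Q* = √(2DS/H) · √((H+B)/B).
√(2DS/H) = √(2 × 27,600 × 128 / 0.67) = 3247.410.
√((H+B)/B) = √((0.67+4.27)/4.27) = 1.0756.
Q* ≈ 3492.904.
S* = Q* · H/(H+B) = 3492.904 × 0.67/4.94 ≈ 473.734.

S* ≈ 474 cartridges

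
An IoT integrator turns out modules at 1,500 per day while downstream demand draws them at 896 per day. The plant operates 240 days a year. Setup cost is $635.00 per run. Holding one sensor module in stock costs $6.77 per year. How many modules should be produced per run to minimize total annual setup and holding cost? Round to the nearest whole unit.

Q* ≈ 10,009 modules

Annual demand D = 896 × 240 = 215,040.
Production build-up factor (1 − d/p) = 1 − 896/1,500 = 0.4027.
Q* = √(2DS / (H(1 − d/p))) = √(2 × 215,040 × 635 / (6.77 × 0.4027)).
= √(273,100,800 / 2.7261) ≈ 10009.083.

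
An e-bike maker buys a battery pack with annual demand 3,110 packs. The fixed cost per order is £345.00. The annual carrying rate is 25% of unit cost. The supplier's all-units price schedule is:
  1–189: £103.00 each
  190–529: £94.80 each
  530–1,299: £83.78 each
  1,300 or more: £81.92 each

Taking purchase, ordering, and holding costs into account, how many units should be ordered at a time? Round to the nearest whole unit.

Q* ≈ 530 packs

Holding cost per unit per year at price C is H = 0.25·C.
Candidates are each tier's EOQ (if it falls in that tier) and each price-break quantity.
Tier 1 (£103.00): EOQ = 288.7 exceeds tier's upper bound 189, so this tier is dominated.
EOQ at £94.80 = 300.9 (feasible in tier 2): TC = 3,110×£94.80 + (3,110/300.9)×345 + (300.9/2)×0.25×£94.80 = £301,959.47.
EOQ at £83.78 = 320.1 < 530, so use break Q=530: TC = 3,110×£83.78 + (3,110/530.0)×345 + (530.0/2)×0.25×£83.78 = £268,130.66.
EOQ at £81.92 = 323.7 < 1300, so use break Q=1300: TC = 3,110×£81.92 + (3,110/1300.0)×345 + (1300.0/2)×0.25×£81.92 = £268,908.55.
Lowest total cost is £268,130.66 at Q = 530.0.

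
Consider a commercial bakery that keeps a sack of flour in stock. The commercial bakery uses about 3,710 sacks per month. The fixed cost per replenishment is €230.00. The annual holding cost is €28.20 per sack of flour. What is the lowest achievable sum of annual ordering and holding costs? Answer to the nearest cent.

Annual demand D = 3,710 × 12 = 44,520.
The optimal lot size = √(2DS/H) = √(2 × 44,520 × 230 / 28.2) ≈ 852.18.
At the optimum the two cost components are equal, so total cost = 2·(Q*/2)H = Q*·H.
Minimum total = √(2DSH) = √(2 × 44,520 × 230 × 28.2) ≈ 24031.509.

TC* ≈ €24,031.51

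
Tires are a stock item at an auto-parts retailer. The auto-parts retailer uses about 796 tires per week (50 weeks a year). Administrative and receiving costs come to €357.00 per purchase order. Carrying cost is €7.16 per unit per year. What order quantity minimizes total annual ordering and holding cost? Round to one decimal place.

Annual demand D = 796 × 50 = 39,800.
EOQ = √(2DS / H) = √(2 × 39,800 × 357 / 7.16).
= √(28,417,200 / 7.16) = √3,968,882.6816 ≈ 1992.205.

Q* ≈ 1,992.2 tires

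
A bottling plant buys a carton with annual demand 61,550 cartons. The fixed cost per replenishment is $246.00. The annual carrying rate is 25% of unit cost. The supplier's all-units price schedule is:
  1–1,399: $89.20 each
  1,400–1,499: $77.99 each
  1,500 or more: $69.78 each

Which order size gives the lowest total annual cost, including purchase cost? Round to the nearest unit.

Q* ≈ 1,500 cartons

Holding cost per unit per year at price C is H = 0.25·C.
Candidates are each tier's EOQ (if it falls in that tier) and each price-break quantity.
EOQ at $89.20 = 1165.3 (feasible in tier 1): TC = 61,550×$89.20 + (61,550/1165.3)×246 + (1165.3/2)×0.25×$89.20 = $5,516,246.57.
EOQ at $77.99 = 1246.3 < 1400, so use break Q=1400: TC = 61,550×$77.99 + (61,550/1400.0)×246 + (1400.0/2)×0.25×$77.99 = $4,824,747.96.
EOQ at $69.78 = 1317.5 < 1500, so use break Q=1500: TC = 61,550×$69.78 + (61,550/1500.0)×246 + (1500.0/2)×0.25×$69.78 = $4,318,136.95.
Lowest total cost is $4,318,136.95 at Q = 1500.0.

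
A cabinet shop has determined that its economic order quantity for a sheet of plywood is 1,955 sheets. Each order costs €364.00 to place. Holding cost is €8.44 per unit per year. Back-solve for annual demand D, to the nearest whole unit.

Invert the EOQ relation Q*² = 2DS/H.
From Q* = √(2DS/H): D = Q*²H / (2S) = 1,955² × 8.44 / (2 × 364) = 44310.290.

D ≈ 44,310 sheets per year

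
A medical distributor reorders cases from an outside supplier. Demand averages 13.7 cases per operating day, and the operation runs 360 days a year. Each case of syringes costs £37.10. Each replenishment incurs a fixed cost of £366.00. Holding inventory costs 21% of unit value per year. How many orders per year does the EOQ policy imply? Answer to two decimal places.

N ≈ 7.25 orders per year

Annual demand D = 13.7 × 360 = 4,932.
Holding cost H = 0.21 × £37.10 = £7.7910 per unit per year.
Q* = √(2DS/H) = √(2 × 4,932 × 366 / 7.791) ≈ 680.72.
Orders per year = D / Q* = 4,932 / 680.72 ≈ 7.245.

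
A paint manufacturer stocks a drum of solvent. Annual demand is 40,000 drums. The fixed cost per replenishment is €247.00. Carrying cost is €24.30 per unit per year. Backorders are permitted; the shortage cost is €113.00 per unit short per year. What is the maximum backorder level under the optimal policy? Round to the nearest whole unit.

With planned backorders, Q* = √(2DS/H) · √((H+B)/B).
√(2DS/H) = √(2 × 40,000 × 247 / 24.3) = 901.759.
√((H+B)/B) = √((24.3+113)/113) = 1.1023.
Q* ≈ 994.000.
S* = Q* · H/(H+B) = 994.000 × 24.3/137.3 ≈ 175.923.

S* ≈ 176 drums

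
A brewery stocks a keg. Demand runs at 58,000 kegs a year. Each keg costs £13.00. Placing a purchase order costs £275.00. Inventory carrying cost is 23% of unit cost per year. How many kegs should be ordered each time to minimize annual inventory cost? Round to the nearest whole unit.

Holding cost H = 0.23 × £13.00 = £2.9900 per unit per year.
EOQ = √(2DS / H) = √(2 × 58,000 × 275 / 2.99).
= √(31,900,000 / 2.99) = √10,668,896.3211 ≈ 3266.328.

Q* ≈ 3,266 kegs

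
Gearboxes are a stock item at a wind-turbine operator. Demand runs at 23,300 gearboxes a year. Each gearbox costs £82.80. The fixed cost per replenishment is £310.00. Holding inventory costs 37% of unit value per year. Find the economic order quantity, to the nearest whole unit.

Q* ≈ 687 gearboxes

Holding cost H = 0.37 × £82.80 = £30.6360 per unit per year.
EOQ = √(2DS / H) = √(2 × 23,300 × 310 / 30.636).
= √(14,446,000 / 30.636) = √471,536.7541 ≈ 686.685.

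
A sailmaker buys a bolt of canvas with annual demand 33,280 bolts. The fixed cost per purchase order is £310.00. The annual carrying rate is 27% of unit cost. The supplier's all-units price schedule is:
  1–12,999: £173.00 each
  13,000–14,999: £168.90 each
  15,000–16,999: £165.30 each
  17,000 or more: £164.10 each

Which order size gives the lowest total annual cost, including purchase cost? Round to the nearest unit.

Holding cost per unit per year at price C is H = 0.27·C.
Candidates are each tier's EOQ (if it falls in that tier) and each price-break quantity.
EOQ at £173.00 = 664.6 (feasible in tier 1): TC = 33,280×£173.00 + (33,280/664.6)×310 + (664.6/2)×0.27×£173.00 = £5,788,485.06.
EOQ at £168.90 = 672.7 < 13000, so use break Q=13000: TC = 33,280×£168.90 + (33,280/13000.0)×310 + (13000.0/2)×0.27×£168.90 = £5,918,205.10.
EOQ at £165.30 = 679.9 < 15000, so use break Q=15000: TC = 33,280×£165.30 + (33,280/15000.0)×310 + (15000.0/2)×0.27×£165.30 = £5,836,604.29.
EOQ at £164.10 = 682.4 < 17000, so use break Q=17000: TC = 33,280×£164.10 + (33,280/17000.0)×310 + (17000.0/2)×0.27×£164.10 = £5,838,464.37.
Lowest total cost is £5,788,485.06 at Q = 664.6.

Q* ≈ 665 bolts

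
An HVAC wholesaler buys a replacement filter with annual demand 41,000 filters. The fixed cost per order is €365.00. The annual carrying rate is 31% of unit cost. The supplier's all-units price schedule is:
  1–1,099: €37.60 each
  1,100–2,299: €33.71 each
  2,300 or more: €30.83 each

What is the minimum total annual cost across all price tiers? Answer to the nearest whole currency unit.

Holding cost per unit per year at price C is H = 0.31·C.
Evaluate total cost at each tier's feasible EOQ or, if the EOQ is below the tier, at the tier's minimum quantity.
Tier 1 (€37.60): EOQ = 1602.4 exceeds tier's upper bound 1099, so this tier is dominated.
EOQ at €33.71 = 1692.4 (feasible in tier 2): TC = 41,000×€33.71 + (41,000/1692.4)×365 + (1692.4/2)×0.31×€33.71 = €1,399,795.35.
EOQ at €30.83 = 1769.6 < 2300, so use break Q=2300: TC = 41,000×€30.83 + (41,000/2300.0)×365 + (2300.0/2)×0.31×€30.83 = €1,281,527.42.
Lowest total cost among the candidates is at Q = 2300.0.

TC* ≈ €1,281,527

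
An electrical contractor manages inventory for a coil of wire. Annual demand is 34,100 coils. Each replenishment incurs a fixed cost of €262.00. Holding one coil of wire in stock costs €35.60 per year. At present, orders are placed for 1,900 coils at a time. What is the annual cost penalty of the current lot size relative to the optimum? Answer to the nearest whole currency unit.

EOQ = √(2DS/H) = √(2 × 34,100 × 262 / 35.6) ≈ 708.46.
Cost at Q* = (D/Q*)S + (Q*/2)H = √(2DSH) ≈ €25,221.32.
Cost at Q = 1,900: (34,100/1,900)×262 + (1,900/2)×35.6 = €4,702.21 + €33,820.00 = €38,522.21.
Excess = €38,522.21 − €25,221.32 = €13,300.89.

Extra cost ≈ €13,301 per year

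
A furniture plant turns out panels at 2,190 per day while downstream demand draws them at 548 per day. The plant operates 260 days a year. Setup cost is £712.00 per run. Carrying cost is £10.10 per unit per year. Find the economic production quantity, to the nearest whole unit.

Annual demand D = 548 × 260 = 142,480.
Production build-up factor (1 − d/p) = 1 − 548/2,190 = 0.7498.
Q* = √(2DS / (H(1 − d/p))) = √(2 × 142,480 × 712 / (10.1 × 0.7498)).
= √(202,891,520 / 7.5727) ≈ 5176.149.

Q* ≈ 5,176 panels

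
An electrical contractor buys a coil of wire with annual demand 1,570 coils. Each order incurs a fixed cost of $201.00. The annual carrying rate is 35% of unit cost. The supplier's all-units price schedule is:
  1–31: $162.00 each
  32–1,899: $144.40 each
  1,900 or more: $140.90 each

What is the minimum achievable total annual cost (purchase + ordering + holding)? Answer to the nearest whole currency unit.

TC* ≈ $232,356

Holding cost per unit per year at price C is H = 0.35·C.
Evaluate total cost at each tier's feasible EOQ or, if the EOQ is below the tier, at the tier's minimum quantity.
Tier 1 ($162.00): EOQ = 105.5 exceeds tier's upper bound 31, so this tier is dominated.
EOQ at $144.40 = 111.7 (feasible in tier 2): TC = 1,570×$144.40 + (1,570/111.7)×201 + (111.7/2)×0.35×$144.40 = $232,355.82.
EOQ at $140.90 = 113.1 < 1900, so use break Q=1900: TC = 1,570×$140.90 + (1,570/1900.0)×201 + (1900.0/2)×0.35×$140.90 = $268,228.34.
Lowest total cost among the candidates is at Q = 111.7.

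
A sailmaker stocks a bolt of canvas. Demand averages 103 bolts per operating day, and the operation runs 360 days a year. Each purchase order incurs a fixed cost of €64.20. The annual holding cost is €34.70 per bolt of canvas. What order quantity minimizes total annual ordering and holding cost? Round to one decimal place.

Q* ≈ 370.4 bolts

Annual demand D = 103 × 360 = 37,080.
EOQ = √(2DS / H) = √(2 × 37,080 × 64.2 / 34.7).
= √(4,761,072 / 34.7) = √137,206.6859 ≈ 370.414.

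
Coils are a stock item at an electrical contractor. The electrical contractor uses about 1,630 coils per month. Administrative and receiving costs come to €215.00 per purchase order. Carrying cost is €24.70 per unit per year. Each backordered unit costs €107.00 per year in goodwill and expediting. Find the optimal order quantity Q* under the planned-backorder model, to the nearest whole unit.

Q* ≈ 647 coils

Annual demand D = 1,630 × 12 = 19,560.
With planned backorders, Q* = √(2DS/H) · √((H+B)/B).
√(2DS/H) = √(2 × 19,560 × 215 / 24.7) = 583.539.
√((H+B)/B) = √((24.7+107)/107) = 1.1094.
Q* ≈ 647.398.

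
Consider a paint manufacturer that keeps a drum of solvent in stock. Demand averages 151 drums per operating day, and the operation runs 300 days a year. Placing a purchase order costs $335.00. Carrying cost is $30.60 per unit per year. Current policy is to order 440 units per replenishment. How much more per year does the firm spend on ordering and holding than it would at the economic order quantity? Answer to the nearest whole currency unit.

Extra cost ≈ $10,747 per year

Annual demand D = 151 × 300 = 45,300.
EOQ = √(2DS/H) = √(2 × 45,300 × 335 / 30.6) ≈ 995.92.
Cost at Q* = (D/Q*)S + (Q*/2)H = √(2DSH) ≈ $30,475.25.
Cost at Q = 440: (45,300/440)×335 + (440/2)×30.6 = $34,489.77 + $6,732.00 = $41,221.77.
Excess = $41,221.77 − $30,475.25 = $10,746.53.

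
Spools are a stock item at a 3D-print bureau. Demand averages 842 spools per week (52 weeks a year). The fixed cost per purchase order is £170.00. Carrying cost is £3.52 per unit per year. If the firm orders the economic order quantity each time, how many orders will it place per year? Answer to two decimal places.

N ≈ 21.29 orders per year

Annual demand D = 842 × 52 = 43,784.
The optimal lot size = √(2DS/H) = √(2 × 43,784 × 170 / 3.52) ≈ 2056.49.
Orders per year = D / Q* = 43,784 / 2056.49 ≈ 21.291.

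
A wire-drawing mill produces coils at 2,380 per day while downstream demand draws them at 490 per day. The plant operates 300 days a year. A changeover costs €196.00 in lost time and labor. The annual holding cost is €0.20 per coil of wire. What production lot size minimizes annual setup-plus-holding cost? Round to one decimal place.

Annual demand D = 490 × 300 = 147,000.
Production build-up factor (1 − d/p) = 1 − 490/2,380 = 0.7941.
Q* = √(2DS / (H(1 − d/p))) = √(2 × 147,000 × 196 / (0.2 × 0.7941)).
= √(57,624,000 / 0.1588) ≈ 19047.776.

Q* ≈ 19,047.8 coils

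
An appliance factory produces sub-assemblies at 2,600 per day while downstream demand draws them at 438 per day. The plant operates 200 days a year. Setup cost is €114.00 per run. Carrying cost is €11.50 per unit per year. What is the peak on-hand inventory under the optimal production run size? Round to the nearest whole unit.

I_max ≈ 1,202 sub-assemblies

Annual demand D = 438 × 200 = 87,600.
Production build-up factor (1 − d/p) = 1 − 438/2,600 = 0.8315.
Q* = √(2DS / (H(1 − d/p))) = √(2 × 87,600 × 114 / (11.5 × 0.8315)).
= √(19,972,800 / 9.5627) ≈ 1445.205.
Maximum inventory = Q*(1 − d/p) = 1445.205 × 0.8315 ≈ 1201.743.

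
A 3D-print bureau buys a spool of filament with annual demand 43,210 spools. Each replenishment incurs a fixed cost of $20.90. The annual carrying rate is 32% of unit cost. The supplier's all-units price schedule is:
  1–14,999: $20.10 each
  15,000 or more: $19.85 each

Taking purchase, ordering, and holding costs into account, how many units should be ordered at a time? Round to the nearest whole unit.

Q* ≈ 530 spools

Holding cost per unit per year at price C is H = 0.32·C.
Candidates are each tier's EOQ (if it falls in that tier) and each price-break quantity.
EOQ at $20.10 = 529.9 (feasible in tier 1): TC = 43,210×$20.10 + (43,210/529.9)×20.9 + (529.9/2)×0.32×$20.10 = $871,929.42.
EOQ at $19.85 = 533.2 < 15000, so use break Q=15000: TC = 43,210×$19.85 + (43,210/15000.0)×20.9 + (15000.0/2)×0.32×$19.85 = $905,418.71.
Lowest total cost is $871,929.42 at Q = 529.9.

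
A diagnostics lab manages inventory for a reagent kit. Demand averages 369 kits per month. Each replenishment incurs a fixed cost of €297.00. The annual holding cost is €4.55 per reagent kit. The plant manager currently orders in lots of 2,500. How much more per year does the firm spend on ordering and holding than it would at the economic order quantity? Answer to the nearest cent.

Annual demand D = 369 × 12 = 4,428.
EOQ = √(2DS/H) = √(2 × 4,428 × 297 / 4.55) ≈ 760.31.
Cost at Q* = (D/Q*)S + (Q*/2)H = √(2DSH) ≈ €3,459.42.
Cost at Q = 2,500: (4,428/2,500)×297 + (2,500/2)×4.55 = €526.05 + €5,687.50 = €6,213.55.
Excess = €6,213.55 − €3,459.42 = €2,754.13.

Extra cost ≈ €2,754.13 per year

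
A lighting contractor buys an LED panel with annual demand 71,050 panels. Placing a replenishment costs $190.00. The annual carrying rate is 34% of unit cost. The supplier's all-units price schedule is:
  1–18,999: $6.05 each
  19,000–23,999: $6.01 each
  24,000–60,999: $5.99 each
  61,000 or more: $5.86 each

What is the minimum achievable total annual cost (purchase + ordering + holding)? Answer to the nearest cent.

TC* ≈ $437,304.81

Holding cost per unit per year at price C is H = 0.34·C.
Candidates are each tier's EOQ (if it falls in that tier) and each price-break quantity.
EOQ at $6.05 = 3622.9 (feasible in tier 1): TC = 71,050×$6.05 + (71,050/3622.9)×190 + (3622.9/2)×0.34×$6.05 = $437,304.81.
EOQ at $6.01 = 3634.9 < 19000, so use break Q=19000: TC = 71,050×$6.01 + (71,050/19000.0)×190 + (19000.0/2)×0.34×$6.01 = $447,133.30.
EOQ at $5.99 = 3641.0 < 24000, so use break Q=24000: TC = 71,050×$5.99 + (71,050/24000.0)×190 + (24000.0/2)×0.34×$5.99 = $450,591.18.
EOQ at $5.86 = 3681.2 < 61000, so use break Q=61000: TC = 71,050×$5.86 + (71,050/61000.0)×190 + (61000.0/2)×0.34×$5.86 = $477,342.50.
Lowest total cost among the candidates is at Q = 3622.9.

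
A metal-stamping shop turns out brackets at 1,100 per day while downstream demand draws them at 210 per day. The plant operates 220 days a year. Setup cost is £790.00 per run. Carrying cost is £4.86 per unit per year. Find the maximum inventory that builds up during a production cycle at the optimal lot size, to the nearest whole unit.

I_max ≈ 3,486 brackets

Annual demand D = 210 × 220 = 46,200.
Production build-up factor (1 − d/p) = 1 − 210/1,100 = 0.8091.
Q* = √(2DS / (H(1 − d/p))) = √(2 × 46,200 × 790 / (4.86 × 0.8091)).
= √(72,996,000 / 3.9322) ≈ 4308.566.
Maximum inventory = Q*(1 − d/p) = 4308.566 × 0.8091 ≈ 3486.021.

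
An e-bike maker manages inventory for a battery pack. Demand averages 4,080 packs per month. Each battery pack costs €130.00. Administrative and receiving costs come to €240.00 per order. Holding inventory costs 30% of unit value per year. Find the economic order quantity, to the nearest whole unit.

Annual demand D = 4,080 × 12 = 48,960.
Holding cost H = 0.30 × €130.00 = €39.0000 per unit per year.
EOQ = √(2DS / H) = √(2 × 48,960 × 240 / 39).
= √(23,500,800 / 39) = √602,584.6154 ≈ 776.263.

Q* ≈ 776 packs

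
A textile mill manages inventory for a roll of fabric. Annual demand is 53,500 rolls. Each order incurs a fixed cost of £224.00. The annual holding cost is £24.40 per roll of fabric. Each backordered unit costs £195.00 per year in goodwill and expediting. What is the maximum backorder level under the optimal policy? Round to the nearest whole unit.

With planned backorders, Q* = √(2DS/H) · √((H+B)/B).
√(2DS/H) = √(2 × 53,500 × 224 / 24.4) = 991.108.
√((H+B)/B) = √((24.4+195)/195) = 1.0607.
Q* ≈ 1051.289.
S* = Q* · H/(H+B) = 1051.289 × 24.4/219.4 ≈ 116.916.

S* ≈ 117 rolls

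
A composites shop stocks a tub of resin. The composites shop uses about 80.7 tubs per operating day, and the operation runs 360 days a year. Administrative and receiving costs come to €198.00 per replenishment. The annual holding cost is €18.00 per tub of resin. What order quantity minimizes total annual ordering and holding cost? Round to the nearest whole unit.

Annual demand D = 80.7 × 360 = 29,052.
EOQ = √(2DS / H) = √(2 × 29,052 × 198 / 18).
= √(11,504,592 / 18) = √639,144 ≈ 799.465.

Q* ≈ 799 tubs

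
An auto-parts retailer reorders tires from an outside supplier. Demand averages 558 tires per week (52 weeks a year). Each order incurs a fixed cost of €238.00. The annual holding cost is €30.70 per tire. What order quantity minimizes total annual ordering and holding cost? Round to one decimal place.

Annual demand D = 558 × 52 = 29,016.
EOQ = √(2DS / H) = √(2 × 29,016 × 238 / 30.7).
= √(13,811,616 / 30.7) = √449,889.772 ≈ 670.738.

Q* ≈ 670.7 tires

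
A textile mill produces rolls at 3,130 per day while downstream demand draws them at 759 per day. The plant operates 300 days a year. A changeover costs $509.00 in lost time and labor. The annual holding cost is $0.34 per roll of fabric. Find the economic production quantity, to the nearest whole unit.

Annual demand D = 759 × 300 = 227,700.
Production build-up factor (1 − d/p) = 1 − 759/3,130 = 0.7575.
Q* = √(2DS / (H(1 − d/p))) = √(2 × 227,700 × 509 / (0.34 × 0.7575)).
= √(231,798,600 / 0.2576) ≈ 30000.075.

Q* ≈ 30,000 rolls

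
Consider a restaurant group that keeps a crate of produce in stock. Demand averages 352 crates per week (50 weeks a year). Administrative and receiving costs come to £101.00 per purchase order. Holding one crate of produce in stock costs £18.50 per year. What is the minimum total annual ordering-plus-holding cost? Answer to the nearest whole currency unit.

Annual demand D = 352 × 50 = 17,600.
Q* = √(2DS/H) = √(2 × 17,600 × 101 / 18.5) ≈ 438.38.
At Q*, ordering cost (D/Q*)S equals holding cost (Q*/2)H, each = √(DSH/2).
Minimum total = √(2DSH) = √(2 × 17,600 × 101 × 18.5) ≈ 8109.945.

TC* ≈ £8,110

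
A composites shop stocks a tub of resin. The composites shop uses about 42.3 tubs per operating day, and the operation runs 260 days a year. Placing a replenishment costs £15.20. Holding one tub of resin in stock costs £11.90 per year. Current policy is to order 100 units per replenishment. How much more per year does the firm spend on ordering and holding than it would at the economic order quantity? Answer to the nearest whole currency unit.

Annual demand D = 42.3 × 260 = 10,998.
EOQ = √(2DS/H) = √(2 × 10,998 × 15.2 / 11.9) ≈ 167.62.
Cost at Q* = (D/Q*)S + (Q*/2)H = √(2DSH) ≈ £1,994.65.
Cost at Q = 100: (10,998/100)×15.2 + (100/2)×11.9 = £1,671.70 + £595.00 = £2,266.70.
Excess = £2,266.70 − £1,994.65 = £272.04.

Extra cost ≈ £272 per year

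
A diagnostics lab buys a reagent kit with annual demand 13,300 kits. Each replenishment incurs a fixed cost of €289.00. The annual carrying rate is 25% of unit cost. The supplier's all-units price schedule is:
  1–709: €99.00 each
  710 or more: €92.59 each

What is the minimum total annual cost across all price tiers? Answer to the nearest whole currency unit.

Holding cost per unit per year at price C is H = 0.25·C.
Candidates are each tier's EOQ (if it falls in that tier) and each price-break quantity.
EOQ at €99.00 = 557.3 (feasible in tier 1): TC = 13,300×€99.00 + (13,300/557.3)×289 + (557.3/2)×0.25×€99.00 = €1,330,493.59.
EOQ at €92.59 = 576.3 < 710, so use break Q=710: TC = 13,300×€92.59 + (13,300/710.0)×289 + (710.0/2)×0.25×€92.59 = €1,245,078.02.
Lowest total cost among the candidates is at Q = 710.0.

TC* ≈ €1,245,078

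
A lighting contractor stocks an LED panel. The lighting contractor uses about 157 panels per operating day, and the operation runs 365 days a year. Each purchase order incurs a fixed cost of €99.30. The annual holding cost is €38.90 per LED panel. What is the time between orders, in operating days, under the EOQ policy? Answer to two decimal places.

T ≈ 3.45 days

Annual demand D = 157 × 365 = 57,305.
The optimal lot size = √(2DS/H) = √(2 × 57,305 × 99.3 / 38.9) ≈ 540.89.
Cycle time = Q*/D × 365 = 540.89 / 57,305 × 365 ≈ 3.445 days.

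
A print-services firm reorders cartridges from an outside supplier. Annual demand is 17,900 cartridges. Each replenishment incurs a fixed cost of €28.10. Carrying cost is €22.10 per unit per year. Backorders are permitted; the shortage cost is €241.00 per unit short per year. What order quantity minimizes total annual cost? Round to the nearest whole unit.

Q* ≈ 223 cartridges

With planned backorders, Q* = √(2DS/H) · √((H+B)/B).
√(2DS/H) = √(2 × 17,900 × 28.1 / 22.1) = 213.353.
√((H+B)/B) = √((22.1+241)/241) = 1.0448.
Q* ≈ 222.921.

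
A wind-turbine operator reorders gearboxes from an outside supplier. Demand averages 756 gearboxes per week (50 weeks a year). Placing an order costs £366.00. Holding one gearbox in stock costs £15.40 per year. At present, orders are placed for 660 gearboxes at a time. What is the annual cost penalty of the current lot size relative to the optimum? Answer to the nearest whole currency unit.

Annual demand D = 756 × 50 = 37,800.
EOQ = √(2DS/H) = √(2 × 37,800 × 366 / 15.4) ≈ 1340.42.
Cost at Q* = (D/Q*)S + (Q*/2)H = √(2DSH) ≈ £20,642.48.
Cost at Q = 660: (37,800/660)×366 + (660/2)×15.4 = £20,961.82 + £5,082.00 = £26,043.82.
Excess = £26,043.82 − £20,642.48 = £5,401.34.

Extra cost ≈ £5,401 per year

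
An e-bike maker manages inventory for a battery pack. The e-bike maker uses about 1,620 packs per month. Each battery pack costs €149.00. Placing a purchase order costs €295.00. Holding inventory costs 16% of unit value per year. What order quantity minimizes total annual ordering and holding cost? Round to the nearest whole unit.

Q* ≈ 694 packs

Annual demand D = 1,620 × 12 = 19,440.
Holding cost H = 0.16 × €149.00 = €23.8400 per unit per year.
EOQ = √(2DS / H) = √(2 × 19,440 × 295 / 23.84).
= √(11,469,600 / 23.84) = √481,107.3826 ≈ 693.619.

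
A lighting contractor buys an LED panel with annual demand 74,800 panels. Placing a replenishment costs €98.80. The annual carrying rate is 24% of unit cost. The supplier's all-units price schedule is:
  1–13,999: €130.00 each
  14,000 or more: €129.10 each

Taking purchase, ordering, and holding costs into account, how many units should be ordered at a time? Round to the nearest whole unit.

Q* ≈ 688 panels

Holding cost per unit per year at price C is H = 0.24·C.
Evaluate total cost at each tier's feasible EOQ or, if the EOQ is below the tier, at the tier's minimum quantity.
EOQ at €130.00 = 688.3 (feasible in tier 1): TC = 74,800×€130.00 + (74,800/688.3)×98.8 + (688.3/2)×0.24×€130.00 = €9,745,474.43.
EOQ at €129.10 = 690.7 < 14000, so use break Q=14000: TC = 74,800×€129.10 + (74,800/14000.0)×98.8 + (14000.0/2)×0.24×€129.10 = €9,874,095.87.
Lowest total cost is €9,745,474.43 at Q = 688.3.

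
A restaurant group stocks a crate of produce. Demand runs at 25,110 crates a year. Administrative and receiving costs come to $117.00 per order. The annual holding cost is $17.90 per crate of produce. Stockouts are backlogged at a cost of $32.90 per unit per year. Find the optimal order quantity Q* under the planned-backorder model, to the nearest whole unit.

With planned backorders, Q* = √(2DS/H) · √((H+B)/B).
√(2DS/H) = √(2 × 25,110 × 117 / 17.9) = 572.934.
√((H+B)/B) = √((17.9+32.9)/32.9) = 1.2426.
Q* ≈ 711.932.

Q* ≈ 712 crates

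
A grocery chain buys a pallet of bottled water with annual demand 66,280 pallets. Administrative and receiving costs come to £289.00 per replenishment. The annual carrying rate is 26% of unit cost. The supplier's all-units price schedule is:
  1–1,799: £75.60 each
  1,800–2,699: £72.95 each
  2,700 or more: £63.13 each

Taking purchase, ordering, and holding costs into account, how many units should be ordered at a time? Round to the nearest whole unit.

Holding cost per unit per year at price C is H = 0.26·C.
Candidates are each tier's EOQ (if it falls in that tier) and each price-break quantity.
EOQ at £75.60 = 1396.1 (feasible in tier 1): TC = 66,280×£75.60 + (66,280/1396.1)×289 + (1396.1/2)×0.26×£75.60 = £5,038,209.18.
EOQ at £72.95 = 1421.2 < 1800, so use break Q=1800: TC = 66,280×£72.95 + (66,280/1800.0)×289 + (1800.0/2)×0.26×£72.95 = £4,862,837.92.
EOQ at £63.13 = 1527.7 < 2700, so use break Q=2700: TC = 66,280×£63.13 + (66,280/2700.0)×289 + (2700.0/2)×0.26×£63.13 = £4,213,509.44.
Lowest total cost is £4,213,509.44 at Q = 2700.0.

Q* ≈ 2,700 pallets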